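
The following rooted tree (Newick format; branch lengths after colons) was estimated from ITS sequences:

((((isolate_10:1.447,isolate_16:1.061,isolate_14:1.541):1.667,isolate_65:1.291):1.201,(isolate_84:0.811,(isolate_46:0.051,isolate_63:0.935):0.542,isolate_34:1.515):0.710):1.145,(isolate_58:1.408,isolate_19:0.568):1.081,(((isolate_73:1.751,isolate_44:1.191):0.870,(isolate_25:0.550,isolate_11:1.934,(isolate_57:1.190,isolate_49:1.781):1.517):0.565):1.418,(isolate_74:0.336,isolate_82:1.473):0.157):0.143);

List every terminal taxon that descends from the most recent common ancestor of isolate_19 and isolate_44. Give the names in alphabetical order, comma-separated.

isolate_10, isolate_11, isolate_14, isolate_16, isolate_19, isolate_25, isolate_34, isolate_44, isolate_46, isolate_49, isolate_57, isolate_58, isolate_63, isolate_65, isolate_73, isolate_74, isolate_82, isolate_84

Tracing isolate_19: it sits inside (isolate_58,isolate_19).
Tracing isolate_44: it sits inside (isolate_73,isolate_44).
The smallest clade enclosing both is the whole tree (their MRCA is the root), so the answer is all 18 tips in alphabetical order.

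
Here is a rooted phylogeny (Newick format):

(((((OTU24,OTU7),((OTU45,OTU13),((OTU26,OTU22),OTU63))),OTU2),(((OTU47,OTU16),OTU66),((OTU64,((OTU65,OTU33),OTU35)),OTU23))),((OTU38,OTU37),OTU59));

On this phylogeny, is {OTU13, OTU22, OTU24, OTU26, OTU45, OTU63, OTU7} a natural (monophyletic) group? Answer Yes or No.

Yes

The most recent common ancestor of these taxa subtends ((OTU24,OTU7),((OTU45,OTU13),((OTU26,OTU22),OTU63))).
That clade has exactly 7 tips — every listed taxon and nothing else — so the group is monophyletic.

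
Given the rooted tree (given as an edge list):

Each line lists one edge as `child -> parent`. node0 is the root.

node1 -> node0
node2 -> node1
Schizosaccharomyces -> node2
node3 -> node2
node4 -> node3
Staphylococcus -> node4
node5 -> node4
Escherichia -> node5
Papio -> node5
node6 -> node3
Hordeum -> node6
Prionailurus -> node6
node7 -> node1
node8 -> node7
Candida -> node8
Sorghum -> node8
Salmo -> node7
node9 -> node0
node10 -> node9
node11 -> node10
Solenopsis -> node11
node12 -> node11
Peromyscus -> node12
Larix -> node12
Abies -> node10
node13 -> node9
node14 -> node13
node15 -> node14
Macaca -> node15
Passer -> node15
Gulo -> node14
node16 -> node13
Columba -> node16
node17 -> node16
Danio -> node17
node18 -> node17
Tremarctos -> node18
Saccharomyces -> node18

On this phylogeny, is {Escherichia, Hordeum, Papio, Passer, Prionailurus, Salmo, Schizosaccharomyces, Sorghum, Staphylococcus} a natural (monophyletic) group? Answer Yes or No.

No

The MRCA of the listed taxa is the root, so the smallest clade containing them is the whole tree.
That clade also contains Abies, Candida, Columba, Danio, Gulo, Larix, Macaca, Peromyscus, Saccharomyces, Solenopsis, Tremarctos, which are not in the proposed group, so the group is not monophyletic.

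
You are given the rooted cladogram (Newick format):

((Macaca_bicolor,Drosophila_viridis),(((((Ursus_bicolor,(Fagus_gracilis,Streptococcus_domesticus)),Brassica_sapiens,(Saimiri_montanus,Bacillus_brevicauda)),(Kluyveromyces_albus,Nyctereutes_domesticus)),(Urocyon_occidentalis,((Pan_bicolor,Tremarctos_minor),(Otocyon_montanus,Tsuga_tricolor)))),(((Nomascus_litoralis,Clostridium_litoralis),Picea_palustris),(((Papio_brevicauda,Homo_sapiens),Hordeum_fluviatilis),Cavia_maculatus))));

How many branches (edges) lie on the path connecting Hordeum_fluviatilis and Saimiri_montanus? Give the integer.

9

The MRCA of Hordeum_fluviatilis and Saimiri_montanus is the node subtending (((((Ursus_bicolor,(Fagus_gracilis,Streptococcus_domesticus)),Brassica_sapiens,(Saimiri_montanus,Bacillus_brevicauda)),(Kluyveromyces_albus,Nyctereutes_domesticus)),(Urocyon_occidentalis,((Pan_bicolor,Tremarctos_minor),(Otocyon_montanus,Tsuga_tricolor)))),(((Nomascus_litoralis,Clostridium_litoralis),Picea_palustris),(((Papio_brevicauda,Homo_sapiens),Hordeum_fluviatilis),Cavia_maculatus))).
From Hordeum_fluviatilis up to that node: 4 branches. From Saimiri_montanus up to the same node: 5 branches. Total: 4 + 5 = 9.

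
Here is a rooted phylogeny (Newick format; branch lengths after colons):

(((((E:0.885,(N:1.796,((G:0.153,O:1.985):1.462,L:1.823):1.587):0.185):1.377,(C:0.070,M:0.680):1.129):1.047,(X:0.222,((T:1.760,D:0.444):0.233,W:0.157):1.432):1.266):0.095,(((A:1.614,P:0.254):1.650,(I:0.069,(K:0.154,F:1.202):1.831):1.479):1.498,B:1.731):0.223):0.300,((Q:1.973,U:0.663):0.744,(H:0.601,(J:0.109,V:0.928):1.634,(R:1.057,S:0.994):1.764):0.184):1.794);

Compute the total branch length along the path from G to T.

The path runs G → … → MRCA → … → T; the MRCA is the node subtending (((E,(N,((G,O),L))),(C,M)),(X,((T,D),W))).
Branch lengths along that path: 0.153 + 1.462 + 1.587 + 0.185 + 1.377 + 1.047 + 1.266 + 1.432 + 0.233 + 1.760 = 10.502.

10.502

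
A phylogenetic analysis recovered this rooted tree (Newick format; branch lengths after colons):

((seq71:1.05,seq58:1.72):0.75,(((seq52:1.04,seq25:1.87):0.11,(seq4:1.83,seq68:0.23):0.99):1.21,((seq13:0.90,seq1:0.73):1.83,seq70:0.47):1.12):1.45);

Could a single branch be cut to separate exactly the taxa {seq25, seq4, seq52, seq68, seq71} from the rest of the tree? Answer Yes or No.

No

The MRCA of the listed taxa is the root, so the smallest clade containing them is the whole tree.
That clade also contains seq1, seq13, seq58, seq70, which are not in the proposed group, so the group is not monophyletic.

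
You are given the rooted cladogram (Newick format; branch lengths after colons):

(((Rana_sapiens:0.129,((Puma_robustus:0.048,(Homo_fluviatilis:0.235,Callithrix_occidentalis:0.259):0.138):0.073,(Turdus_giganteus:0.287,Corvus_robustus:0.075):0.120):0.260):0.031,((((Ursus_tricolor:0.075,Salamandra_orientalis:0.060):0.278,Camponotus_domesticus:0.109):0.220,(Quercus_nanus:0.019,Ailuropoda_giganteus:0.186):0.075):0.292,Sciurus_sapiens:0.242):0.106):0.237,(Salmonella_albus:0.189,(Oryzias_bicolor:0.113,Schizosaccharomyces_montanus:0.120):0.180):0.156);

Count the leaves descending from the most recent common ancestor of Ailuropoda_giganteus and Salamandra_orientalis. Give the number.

The MRCA of Ailuropoda_giganteus and Salamandra_orientalis is the node subtending (((Ursus_tricolor,Salamandra_orientalis),Camponotus_domesticus),(Quercus_nanus,Ailuropoda_giganteus)).
That clade contains 5 terminal taxa: Ailuropoda_giganteus, Camponotus_domesticus, Quercus_nanus, Salamandra_orientalis, Ursus_tricolor.

5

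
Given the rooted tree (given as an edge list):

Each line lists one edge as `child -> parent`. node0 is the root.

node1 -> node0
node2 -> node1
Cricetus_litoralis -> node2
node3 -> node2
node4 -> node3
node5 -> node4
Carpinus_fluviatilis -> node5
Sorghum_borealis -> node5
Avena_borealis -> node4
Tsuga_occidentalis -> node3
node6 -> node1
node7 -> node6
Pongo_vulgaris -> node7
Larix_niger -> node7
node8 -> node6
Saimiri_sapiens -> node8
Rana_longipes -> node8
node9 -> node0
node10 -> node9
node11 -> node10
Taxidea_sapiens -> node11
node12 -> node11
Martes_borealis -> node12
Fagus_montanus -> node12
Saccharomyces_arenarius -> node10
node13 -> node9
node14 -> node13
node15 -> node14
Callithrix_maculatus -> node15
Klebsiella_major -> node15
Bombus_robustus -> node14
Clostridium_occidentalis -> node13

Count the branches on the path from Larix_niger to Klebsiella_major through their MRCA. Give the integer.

9

The MRCA of Larix_niger and Klebsiella_major is the root of the tree.
From Larix_niger up to that node: 4 branches. From Klebsiella_major up to the same node: 5 branches. Total: 4 + 5 = 9.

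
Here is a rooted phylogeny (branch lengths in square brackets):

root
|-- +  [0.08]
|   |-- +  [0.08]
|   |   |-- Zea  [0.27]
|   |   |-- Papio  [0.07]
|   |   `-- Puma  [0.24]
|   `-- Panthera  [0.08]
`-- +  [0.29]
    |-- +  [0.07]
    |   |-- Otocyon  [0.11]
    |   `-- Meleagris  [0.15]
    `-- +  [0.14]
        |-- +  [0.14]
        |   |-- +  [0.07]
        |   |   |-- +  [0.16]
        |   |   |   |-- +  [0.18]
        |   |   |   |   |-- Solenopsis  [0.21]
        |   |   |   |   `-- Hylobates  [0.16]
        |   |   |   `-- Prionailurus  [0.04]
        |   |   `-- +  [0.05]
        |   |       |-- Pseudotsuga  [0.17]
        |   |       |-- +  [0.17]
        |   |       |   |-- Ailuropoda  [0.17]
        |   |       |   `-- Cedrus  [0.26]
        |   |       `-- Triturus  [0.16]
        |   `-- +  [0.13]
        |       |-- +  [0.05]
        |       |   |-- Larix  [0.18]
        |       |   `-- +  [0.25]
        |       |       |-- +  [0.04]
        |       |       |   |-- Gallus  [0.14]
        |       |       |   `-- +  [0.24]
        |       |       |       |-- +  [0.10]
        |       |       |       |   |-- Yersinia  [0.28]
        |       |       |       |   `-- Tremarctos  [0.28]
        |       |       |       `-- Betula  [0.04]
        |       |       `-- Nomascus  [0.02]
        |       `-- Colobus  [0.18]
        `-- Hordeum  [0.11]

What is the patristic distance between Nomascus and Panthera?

1.18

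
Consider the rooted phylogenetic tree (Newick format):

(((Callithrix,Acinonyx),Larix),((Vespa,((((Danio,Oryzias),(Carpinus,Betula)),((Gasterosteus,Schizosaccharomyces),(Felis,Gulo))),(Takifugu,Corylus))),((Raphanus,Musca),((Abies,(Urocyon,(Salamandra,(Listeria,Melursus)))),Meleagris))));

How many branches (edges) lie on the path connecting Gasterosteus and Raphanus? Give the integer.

The MRCA of Gasterosteus and Raphanus is the node subtending ((Vespa,((((Danio,Oryzias),(Carpinus,Betula)),((Gasterosteus,Schizosaccharomyces),(Felis,Gulo))),(Takifugu,Corylus))),((Raphanus,Musca),((Abies,(Urocyon,(Salamandra,(Listeria,Melursus)))),Meleagris))).
From Gasterosteus up to that node: 6 branches. From Raphanus up to the same node: 3 branches. Total: 6 + 3 = 9.

9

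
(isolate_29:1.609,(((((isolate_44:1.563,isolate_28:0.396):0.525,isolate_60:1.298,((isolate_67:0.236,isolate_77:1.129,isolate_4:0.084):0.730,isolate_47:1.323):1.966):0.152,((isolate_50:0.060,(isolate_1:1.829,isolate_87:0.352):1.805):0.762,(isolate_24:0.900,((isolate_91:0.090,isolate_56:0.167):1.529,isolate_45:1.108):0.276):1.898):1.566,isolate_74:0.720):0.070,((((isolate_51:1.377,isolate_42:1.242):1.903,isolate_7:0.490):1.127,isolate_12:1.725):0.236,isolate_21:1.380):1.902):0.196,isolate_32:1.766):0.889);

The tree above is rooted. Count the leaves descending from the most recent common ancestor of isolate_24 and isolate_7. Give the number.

The MRCA of isolate_24 and isolate_7 is the node subtending ((((isolate_44,isolate_28),isolate_60,((isolate_67,isolate_77,isolate_4),isolate_47)),((isolate_50,(isolate_1,isolate_87)),(isolate_24,((isolate_91,isolate_56),isolate_45))),isolate_74),((((isolate_51,isolate_42),isolate_7),isolate_12),isolate_21)).
That clade contains 20 terminal taxa: isolate_1, isolate_12, isolate_21, isolate_24, isolate_28, isolate_4, isolate_42, isolate_44, isolate_45, isolate_47, isolate_50, isolate_51, isolate_56, isolate_60, isolate_67, isolate_7, isolate_74, isolate_77, isolate_87, isolate_91.

20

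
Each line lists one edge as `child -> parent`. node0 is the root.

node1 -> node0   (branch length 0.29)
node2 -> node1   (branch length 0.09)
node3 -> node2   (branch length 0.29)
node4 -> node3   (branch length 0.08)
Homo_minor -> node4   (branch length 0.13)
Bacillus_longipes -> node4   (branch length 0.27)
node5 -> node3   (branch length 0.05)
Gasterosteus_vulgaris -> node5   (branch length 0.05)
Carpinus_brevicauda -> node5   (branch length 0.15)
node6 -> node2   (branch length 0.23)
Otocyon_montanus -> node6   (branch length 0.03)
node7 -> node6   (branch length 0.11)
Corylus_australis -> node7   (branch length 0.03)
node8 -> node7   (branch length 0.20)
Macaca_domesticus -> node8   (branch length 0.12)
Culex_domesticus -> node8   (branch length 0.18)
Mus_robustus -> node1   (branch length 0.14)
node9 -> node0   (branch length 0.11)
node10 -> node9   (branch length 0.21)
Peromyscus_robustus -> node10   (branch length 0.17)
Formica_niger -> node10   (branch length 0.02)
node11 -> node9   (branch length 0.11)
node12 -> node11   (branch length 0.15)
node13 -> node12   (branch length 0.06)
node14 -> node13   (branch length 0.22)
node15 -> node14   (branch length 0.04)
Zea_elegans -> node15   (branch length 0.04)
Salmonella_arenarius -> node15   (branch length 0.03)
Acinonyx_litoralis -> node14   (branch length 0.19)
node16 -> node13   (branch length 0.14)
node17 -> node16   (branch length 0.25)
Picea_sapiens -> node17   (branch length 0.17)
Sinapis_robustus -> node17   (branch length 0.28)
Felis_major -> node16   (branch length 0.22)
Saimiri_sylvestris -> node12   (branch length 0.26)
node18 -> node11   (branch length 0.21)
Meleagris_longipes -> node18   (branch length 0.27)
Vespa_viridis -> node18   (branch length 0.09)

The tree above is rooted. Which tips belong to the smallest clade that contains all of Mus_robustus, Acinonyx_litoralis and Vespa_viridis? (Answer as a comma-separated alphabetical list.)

Tracing Mus_robustus: it sits inside ((((Homo_minor,Bacillus_longipes),(Gasterosteus_vulgaris,Carpinus_brevicauda)),(Otocyon_montanus,(Corylus_australis,(Macaca_domesticus,Culex_domesticus)))),Mus_robustus).
Tracing Acinonyx_litoralis: it sits inside ((Zea_elegans,Salmonella_arenarius),Acinonyx_litoralis).
Tracing Vespa_viridis: it sits inside (Meleagris_longipes,Vespa_viridis).
The smallest clade enclosing all 3 is the whole tree (their MRCA is the root), so the answer is all 20 tips in alphabetical order.

Acinonyx_litoralis, Bacillus_longipes, Carpinus_brevicauda, Corylus_australis, Culex_domesticus, Felis_major, Formica_niger, Gasterosteus_vulgaris, Homo_minor, Macaca_domesticus, Meleagris_longipes, Mus_robustus, Otocyon_montanus, Peromyscus_robustus, Picea_sapiens, Saimiri_sylvestris, Salmonella_arenarius, Sinapis_robustus, Vespa_viridis, Zea_elegans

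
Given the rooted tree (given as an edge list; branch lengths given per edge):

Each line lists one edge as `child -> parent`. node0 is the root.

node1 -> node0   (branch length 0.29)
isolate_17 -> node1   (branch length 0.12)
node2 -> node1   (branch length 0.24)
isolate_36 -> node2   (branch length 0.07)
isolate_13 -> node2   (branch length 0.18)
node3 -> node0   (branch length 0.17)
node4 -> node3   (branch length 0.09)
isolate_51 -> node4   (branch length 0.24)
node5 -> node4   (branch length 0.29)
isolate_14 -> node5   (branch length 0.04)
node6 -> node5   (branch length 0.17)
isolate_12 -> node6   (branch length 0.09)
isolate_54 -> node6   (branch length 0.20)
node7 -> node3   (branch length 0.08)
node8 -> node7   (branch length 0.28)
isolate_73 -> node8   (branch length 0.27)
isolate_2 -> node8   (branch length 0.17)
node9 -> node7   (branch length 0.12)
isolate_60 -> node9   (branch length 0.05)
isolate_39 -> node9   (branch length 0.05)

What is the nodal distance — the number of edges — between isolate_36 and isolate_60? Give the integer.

The MRCA of isolate_36 and isolate_60 is the root of the tree.
From isolate_36 up to that node: 3 branches. From isolate_60 up to the same node: 4 branches. Total: 3 + 4 = 7.

7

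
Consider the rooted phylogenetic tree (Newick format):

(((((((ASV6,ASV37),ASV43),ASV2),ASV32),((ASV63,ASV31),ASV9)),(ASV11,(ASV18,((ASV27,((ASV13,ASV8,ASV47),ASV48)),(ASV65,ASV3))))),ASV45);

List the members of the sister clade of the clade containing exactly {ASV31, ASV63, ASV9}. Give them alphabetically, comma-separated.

ASV2, ASV32, ASV37, ASV43, ASV6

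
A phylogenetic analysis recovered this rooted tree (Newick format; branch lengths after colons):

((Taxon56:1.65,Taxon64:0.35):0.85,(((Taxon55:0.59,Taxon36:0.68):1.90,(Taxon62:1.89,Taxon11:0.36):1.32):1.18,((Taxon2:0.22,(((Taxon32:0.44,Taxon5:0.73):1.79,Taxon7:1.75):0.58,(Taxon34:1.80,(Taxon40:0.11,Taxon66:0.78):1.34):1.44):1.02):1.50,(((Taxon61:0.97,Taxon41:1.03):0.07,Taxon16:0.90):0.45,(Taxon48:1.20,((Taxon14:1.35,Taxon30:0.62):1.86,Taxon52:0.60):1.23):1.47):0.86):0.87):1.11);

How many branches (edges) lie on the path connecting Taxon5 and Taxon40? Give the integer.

6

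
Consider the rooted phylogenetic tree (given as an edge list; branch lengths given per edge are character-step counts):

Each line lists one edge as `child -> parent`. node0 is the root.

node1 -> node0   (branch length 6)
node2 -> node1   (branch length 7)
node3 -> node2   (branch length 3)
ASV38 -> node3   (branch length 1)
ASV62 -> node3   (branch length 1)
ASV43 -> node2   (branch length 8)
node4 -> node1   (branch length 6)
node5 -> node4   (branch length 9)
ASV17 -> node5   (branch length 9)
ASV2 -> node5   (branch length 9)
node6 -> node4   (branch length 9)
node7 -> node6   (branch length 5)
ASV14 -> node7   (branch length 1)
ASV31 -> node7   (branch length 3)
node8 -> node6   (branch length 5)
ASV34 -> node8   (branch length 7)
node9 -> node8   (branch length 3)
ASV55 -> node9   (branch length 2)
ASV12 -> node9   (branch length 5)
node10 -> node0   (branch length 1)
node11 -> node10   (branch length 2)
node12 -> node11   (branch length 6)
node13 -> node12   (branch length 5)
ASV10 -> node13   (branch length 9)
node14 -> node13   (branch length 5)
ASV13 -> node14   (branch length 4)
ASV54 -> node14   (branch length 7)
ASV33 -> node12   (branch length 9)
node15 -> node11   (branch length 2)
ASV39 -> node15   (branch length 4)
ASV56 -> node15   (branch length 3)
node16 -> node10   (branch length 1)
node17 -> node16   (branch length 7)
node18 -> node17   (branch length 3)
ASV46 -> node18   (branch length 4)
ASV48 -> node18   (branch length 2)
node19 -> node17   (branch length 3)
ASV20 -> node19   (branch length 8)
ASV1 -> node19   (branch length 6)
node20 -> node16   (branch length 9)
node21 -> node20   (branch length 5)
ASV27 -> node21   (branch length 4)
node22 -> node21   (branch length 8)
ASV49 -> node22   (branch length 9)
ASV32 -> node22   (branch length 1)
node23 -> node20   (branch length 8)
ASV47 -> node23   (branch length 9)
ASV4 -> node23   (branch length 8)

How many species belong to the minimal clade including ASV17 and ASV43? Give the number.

The MRCA of ASV17 and ASV43 is the node subtending (((ASV38,ASV62),ASV43),((ASV17,ASV2),((ASV14,ASV31),(ASV34,(ASV55,ASV12))))).
That clade contains 10 terminal taxa: ASV12, ASV14, ASV17, ASV2, ASV31, ASV34, ASV38, ASV43, ASV55, ASV62.

10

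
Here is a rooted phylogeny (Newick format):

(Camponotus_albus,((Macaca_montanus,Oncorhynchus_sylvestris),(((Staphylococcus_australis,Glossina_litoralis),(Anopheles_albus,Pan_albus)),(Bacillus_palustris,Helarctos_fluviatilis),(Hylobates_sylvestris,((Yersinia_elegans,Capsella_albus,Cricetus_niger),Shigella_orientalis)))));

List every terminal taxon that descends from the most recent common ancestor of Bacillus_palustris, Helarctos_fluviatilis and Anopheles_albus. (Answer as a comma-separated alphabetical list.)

Anopheles_albus, Bacillus_palustris, Capsella_albus, Cricetus_niger, Glossina_litoralis, Helarctos_fluviatilis, Hylobates_sylvestris, Pan_albus, Shigella_orientalis, Staphylococcus_australis, Yersinia_elegans

Tracing Bacillus_palustris: it sits inside (Bacillus_palustris,Helarctos_fluviatilis).
Tracing Helarctos_fluviatilis: it sits inside (Bacillus_palustris,Helarctos_fluviatilis).
Tracing Anopheles_albus: it sits inside (Anopheles_albus,Pan_albus).
The smallest clade enclosing all 3 is (((Staphylococcus_australis,Glossina_litoralis),(Anopheles_albus,Pan_albus)),(Bacillus_palustris,Helarctos_fluviatilis),(Hylobates_sylvestris,((Yersinia_elegans,Capsella_albus,Cricetus_niger),Shigella_orientalis))); the answer is its 11 terminal taxa in alphabetical order.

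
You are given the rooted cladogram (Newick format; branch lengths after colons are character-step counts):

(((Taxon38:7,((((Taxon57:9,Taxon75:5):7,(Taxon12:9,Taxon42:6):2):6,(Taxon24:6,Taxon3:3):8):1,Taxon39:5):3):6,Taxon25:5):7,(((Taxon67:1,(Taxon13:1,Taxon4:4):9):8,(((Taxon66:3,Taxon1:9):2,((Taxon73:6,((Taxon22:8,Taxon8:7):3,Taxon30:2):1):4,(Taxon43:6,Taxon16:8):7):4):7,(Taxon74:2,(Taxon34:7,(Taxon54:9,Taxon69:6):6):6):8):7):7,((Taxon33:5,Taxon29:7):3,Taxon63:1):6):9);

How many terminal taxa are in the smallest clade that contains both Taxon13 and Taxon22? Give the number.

The MRCA of Taxon13 and Taxon22 is the node subtending ((Taxon67,(Taxon13,Taxon4)),(((Taxon66,Taxon1),((Taxon73,((Taxon22,Taxon8),Taxon30)),(Taxon43,Taxon16))),(Taxon74,(Taxon34,(Taxon54,Taxon69))))).
That clade contains 15 terminal taxa: Taxon1, Taxon13, Taxon16, Taxon22, Taxon30, Taxon34, Taxon4, Taxon43, Taxon54, Taxon66, Taxon67, Taxon69, Taxon73, Taxon74, Taxon8.

15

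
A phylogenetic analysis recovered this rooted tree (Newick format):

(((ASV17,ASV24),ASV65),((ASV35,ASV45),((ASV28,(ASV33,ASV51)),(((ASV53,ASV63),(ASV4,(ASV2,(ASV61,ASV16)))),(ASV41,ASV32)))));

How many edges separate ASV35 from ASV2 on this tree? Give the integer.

The MRCA of ASV35 and ASV2 is the node subtending ((ASV35,ASV45),((ASV28,(ASV33,ASV51)),(((ASV53,ASV63),(ASV4,(ASV2,(ASV61,ASV16)))),(ASV41,ASV32)))).
From ASV35 up to that node: 2 branches. From ASV2 up to the same node: 6 branches. Total: 2 + 6 = 8.

8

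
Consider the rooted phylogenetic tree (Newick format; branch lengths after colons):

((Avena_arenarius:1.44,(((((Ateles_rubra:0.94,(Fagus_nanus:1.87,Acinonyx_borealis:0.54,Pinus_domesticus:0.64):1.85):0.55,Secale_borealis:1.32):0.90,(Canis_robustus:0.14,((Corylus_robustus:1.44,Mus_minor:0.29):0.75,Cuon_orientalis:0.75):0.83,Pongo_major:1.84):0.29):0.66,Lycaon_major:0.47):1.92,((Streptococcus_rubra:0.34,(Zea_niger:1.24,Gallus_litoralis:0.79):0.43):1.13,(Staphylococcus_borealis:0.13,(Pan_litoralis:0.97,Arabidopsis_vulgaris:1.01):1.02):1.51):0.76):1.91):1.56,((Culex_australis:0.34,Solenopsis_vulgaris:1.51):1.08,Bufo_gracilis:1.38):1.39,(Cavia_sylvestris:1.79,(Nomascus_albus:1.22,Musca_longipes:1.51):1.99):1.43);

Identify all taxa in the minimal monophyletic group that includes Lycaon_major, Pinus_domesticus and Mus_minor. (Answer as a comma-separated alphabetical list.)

Acinonyx_borealis, Ateles_rubra, Canis_robustus, Corylus_robustus, Cuon_orientalis, Fagus_nanus, Lycaon_major, Mus_minor, Pinus_domesticus, Pongo_major, Secale_borealis

Tracing Lycaon_major: it sits inside ((((Ateles_rubra,(Fagus_nanus,Acinonyx_borealis,Pinus_domesticus)),Secale_borealis),(Canis_robustus,((Corylus_robustus,Mus_minor),Cuon_orientalis),Pongo_major)),Lycaon_major).
Tracing Pinus_domesticus: it sits inside (Fagus_nanus,Acinonyx_borealis,Pinus_domesticus).
Tracing Mus_minor: it sits inside (Corylus_robustus,Mus_minor).
The smallest clade enclosing all 3 is ((((Ateles_rubra,(Fagus_nanus,Acinonyx_borealis,Pinus_domesticus)),Secale_borealis),(Canis_robustus,((Corylus_robustus,Mus_minor),Cuon_orientalis),Pongo_major)),Lycaon_major); the answer is its 11 terminal taxa in alphabetical order.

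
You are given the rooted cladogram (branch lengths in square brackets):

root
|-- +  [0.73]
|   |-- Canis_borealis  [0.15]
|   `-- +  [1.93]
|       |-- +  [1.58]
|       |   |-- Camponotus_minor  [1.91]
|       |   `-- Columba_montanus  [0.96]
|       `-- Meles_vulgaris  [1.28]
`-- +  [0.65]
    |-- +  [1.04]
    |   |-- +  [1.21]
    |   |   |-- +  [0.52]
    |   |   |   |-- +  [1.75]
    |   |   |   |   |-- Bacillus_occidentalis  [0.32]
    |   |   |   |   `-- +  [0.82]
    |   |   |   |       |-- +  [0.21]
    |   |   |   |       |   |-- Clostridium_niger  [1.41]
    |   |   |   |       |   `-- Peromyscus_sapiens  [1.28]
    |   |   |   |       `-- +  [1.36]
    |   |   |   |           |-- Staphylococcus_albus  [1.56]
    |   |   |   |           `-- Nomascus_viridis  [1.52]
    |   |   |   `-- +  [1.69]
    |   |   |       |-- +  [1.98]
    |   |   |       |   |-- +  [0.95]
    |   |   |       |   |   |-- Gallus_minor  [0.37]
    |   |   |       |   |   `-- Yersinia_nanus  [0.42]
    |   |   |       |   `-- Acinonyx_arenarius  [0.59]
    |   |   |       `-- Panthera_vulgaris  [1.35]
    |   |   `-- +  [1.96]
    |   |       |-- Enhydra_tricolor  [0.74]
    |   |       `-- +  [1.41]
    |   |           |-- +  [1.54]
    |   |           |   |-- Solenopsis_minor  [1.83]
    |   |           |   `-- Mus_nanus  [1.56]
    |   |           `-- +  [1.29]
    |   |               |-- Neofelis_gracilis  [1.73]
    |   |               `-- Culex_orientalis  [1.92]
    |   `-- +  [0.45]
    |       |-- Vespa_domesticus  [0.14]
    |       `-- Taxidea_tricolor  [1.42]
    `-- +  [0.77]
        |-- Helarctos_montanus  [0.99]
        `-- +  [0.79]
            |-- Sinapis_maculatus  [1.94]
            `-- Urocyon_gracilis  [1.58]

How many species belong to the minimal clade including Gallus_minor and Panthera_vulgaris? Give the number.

4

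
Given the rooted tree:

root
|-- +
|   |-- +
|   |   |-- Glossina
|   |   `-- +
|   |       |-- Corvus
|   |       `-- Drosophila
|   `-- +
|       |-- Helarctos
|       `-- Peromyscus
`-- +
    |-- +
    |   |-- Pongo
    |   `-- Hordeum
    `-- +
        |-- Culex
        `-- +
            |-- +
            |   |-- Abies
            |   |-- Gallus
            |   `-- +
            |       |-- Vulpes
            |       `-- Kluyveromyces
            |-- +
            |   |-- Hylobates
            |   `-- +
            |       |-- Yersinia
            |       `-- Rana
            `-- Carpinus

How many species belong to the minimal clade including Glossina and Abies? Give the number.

16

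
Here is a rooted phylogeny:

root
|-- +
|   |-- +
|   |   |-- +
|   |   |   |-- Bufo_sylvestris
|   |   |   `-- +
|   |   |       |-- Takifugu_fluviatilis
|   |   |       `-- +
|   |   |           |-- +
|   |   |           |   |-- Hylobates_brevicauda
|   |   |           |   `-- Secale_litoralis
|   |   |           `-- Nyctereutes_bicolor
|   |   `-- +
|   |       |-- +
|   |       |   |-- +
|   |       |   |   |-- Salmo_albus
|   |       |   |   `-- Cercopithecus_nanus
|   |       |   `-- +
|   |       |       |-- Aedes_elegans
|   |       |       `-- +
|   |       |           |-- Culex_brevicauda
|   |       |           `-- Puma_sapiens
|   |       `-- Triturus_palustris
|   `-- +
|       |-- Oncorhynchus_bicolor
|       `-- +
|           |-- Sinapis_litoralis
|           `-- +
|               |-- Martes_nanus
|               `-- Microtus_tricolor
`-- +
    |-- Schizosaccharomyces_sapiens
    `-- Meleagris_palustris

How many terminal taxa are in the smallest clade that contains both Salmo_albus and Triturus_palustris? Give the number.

The MRCA of Salmo_albus and Triturus_palustris is the node subtending (((Salmo_albus,Cercopithecus_nanus),(Aedes_elegans,(Culex_brevicauda,Puma_sapiens))),Triturus_palustris).
That clade contains 6 terminal taxa: Aedes_elegans, Cercopithecus_nanus, Culex_brevicauda, Puma_sapiens, Salmo_albus, Triturus_palustris.

6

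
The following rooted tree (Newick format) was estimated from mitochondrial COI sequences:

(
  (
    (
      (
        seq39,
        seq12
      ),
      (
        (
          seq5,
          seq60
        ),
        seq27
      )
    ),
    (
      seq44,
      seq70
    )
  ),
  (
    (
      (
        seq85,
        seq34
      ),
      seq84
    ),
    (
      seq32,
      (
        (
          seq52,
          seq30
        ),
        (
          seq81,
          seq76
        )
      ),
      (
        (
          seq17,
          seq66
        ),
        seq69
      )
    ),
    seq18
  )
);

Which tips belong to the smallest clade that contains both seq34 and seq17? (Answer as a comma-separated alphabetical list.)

seq17, seq18, seq30, seq32, seq34, seq52, seq66, seq69, seq76, seq81, seq84, seq85

Tracing seq34: it sits inside (seq85,seq34).
Tracing seq17: it sits inside (seq17,seq66).
The smallest clade enclosing both is (((seq85,seq34),seq84),(seq32,((seq52,seq30),(seq81,seq76)),((seq17,seq66),seq69)),seq18); the answer is its 12 terminal taxa in alphabetical order.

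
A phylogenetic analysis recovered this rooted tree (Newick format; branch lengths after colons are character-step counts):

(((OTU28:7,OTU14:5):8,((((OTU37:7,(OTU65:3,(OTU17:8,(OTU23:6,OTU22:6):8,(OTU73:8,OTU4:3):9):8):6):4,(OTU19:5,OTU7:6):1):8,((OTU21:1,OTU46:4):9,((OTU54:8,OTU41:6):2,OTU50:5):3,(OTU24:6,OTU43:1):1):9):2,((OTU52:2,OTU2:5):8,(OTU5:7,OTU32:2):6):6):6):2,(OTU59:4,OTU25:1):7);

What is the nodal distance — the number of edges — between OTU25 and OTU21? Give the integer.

The MRCA of OTU25 and OTU21 is the root of the tree.
From OTU25 up to that node: 2 branches. From OTU21 up to the same node: 6 branches. Total: 2 + 6 = 8.

8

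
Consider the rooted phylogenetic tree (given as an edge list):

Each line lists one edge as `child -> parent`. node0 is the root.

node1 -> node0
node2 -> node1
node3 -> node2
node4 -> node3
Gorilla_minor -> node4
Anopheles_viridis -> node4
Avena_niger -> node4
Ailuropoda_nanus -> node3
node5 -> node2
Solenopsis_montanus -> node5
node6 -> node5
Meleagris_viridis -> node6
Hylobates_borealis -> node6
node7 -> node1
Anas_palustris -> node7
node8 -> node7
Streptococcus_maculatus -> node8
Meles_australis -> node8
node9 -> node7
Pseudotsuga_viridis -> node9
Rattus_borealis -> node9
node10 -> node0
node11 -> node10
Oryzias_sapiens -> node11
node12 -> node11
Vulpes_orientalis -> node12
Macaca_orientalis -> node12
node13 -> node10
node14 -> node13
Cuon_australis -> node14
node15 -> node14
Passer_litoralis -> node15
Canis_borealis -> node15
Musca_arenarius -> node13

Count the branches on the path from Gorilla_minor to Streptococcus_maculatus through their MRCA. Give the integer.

7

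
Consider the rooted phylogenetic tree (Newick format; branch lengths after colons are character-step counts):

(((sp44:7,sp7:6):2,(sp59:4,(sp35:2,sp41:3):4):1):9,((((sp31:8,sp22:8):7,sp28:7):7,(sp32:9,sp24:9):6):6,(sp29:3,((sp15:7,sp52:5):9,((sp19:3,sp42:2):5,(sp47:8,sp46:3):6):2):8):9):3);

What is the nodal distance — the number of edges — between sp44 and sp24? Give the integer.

7

The MRCA of sp44 and sp24 is the root of the tree.
From sp44 up to that node: 3 branches. From sp24 up to the same node: 4 branches. Total: 3 + 4 = 7.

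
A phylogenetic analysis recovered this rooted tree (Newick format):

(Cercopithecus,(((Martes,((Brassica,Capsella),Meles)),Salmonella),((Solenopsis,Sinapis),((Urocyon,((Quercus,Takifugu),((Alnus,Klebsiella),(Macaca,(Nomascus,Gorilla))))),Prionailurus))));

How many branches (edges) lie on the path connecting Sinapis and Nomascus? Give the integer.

9

The MRCA of Sinapis and Nomascus is the node subtending ((Solenopsis,Sinapis),((Urocyon,((Quercus,Takifugu),((Alnus,Klebsiella),(Macaca,(Nomascus,Gorilla))))),Prionailurus)).
From Sinapis up to that node: 2 branches. From Nomascus up to the same node: 7 branches. Total: 2 + 7 = 9.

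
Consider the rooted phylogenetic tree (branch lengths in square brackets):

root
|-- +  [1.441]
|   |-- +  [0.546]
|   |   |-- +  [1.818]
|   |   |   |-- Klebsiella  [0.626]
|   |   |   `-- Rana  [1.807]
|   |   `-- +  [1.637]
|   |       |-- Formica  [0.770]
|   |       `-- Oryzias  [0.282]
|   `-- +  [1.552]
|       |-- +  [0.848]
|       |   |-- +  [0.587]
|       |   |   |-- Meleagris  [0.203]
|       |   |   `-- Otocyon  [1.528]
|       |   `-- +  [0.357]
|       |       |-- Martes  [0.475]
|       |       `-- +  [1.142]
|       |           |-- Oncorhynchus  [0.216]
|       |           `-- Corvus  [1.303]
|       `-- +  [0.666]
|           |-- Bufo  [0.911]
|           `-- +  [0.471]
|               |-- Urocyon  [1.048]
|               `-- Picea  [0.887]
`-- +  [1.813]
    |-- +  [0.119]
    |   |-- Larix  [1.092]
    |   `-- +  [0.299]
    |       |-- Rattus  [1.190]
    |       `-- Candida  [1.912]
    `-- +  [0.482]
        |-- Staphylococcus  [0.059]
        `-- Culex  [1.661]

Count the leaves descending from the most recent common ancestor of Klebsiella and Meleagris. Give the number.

12

The MRCA of Klebsiella and Meleagris is the node subtending (((Klebsiella,Rana),(Formica,Oryzias)),(((Meleagris,Otocyon),(Martes,(Oncorhynchus,Corvus))),(Bufo,(Urocyon,Picea)))).
That clade contains 12 terminal taxa: Bufo, Corvus, Formica, Klebsiella, Martes, Meleagris, Oncorhynchus, Oryzias, Otocyon, Picea, Rana, Urocyon.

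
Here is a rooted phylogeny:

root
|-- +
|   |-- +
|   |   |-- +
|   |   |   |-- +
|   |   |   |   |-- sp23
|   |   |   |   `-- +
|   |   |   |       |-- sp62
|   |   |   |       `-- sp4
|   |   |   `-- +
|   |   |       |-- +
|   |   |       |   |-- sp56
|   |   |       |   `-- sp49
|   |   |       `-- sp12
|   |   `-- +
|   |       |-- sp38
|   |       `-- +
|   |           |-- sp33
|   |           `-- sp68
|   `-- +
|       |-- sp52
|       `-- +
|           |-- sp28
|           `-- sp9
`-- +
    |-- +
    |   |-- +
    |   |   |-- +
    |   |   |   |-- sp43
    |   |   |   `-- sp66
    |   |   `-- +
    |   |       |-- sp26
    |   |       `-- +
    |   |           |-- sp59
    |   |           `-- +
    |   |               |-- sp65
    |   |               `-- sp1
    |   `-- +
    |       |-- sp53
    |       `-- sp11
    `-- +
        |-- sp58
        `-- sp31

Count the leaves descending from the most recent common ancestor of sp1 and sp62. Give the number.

22

The MRCA of sp1 and sp62 is the root, so the clade is the entire tree.
That clade contains 22 terminal taxa: sp1, sp11, sp12, sp23, sp26, sp28, sp31, sp33, sp38, sp4, sp43, sp49, sp52, sp53, sp56, sp58, sp59, sp62, sp65, sp66, sp68, sp9.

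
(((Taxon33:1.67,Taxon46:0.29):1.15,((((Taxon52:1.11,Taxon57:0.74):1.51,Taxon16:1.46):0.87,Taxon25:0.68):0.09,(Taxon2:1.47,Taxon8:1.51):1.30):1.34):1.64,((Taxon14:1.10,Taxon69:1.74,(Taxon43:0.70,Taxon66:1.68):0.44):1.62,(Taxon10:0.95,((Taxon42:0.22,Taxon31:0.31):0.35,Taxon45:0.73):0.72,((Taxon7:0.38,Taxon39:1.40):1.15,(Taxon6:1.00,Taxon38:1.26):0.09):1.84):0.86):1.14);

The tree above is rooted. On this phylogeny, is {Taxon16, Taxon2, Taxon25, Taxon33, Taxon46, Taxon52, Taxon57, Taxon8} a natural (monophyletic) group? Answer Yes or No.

The most recent common ancestor of these taxa subtends ((Taxon33,Taxon46),((((Taxon52,Taxon57),Taxon16),Taxon25),(Taxon2,Taxon8))).
That clade has exactly 8 tips — every listed taxon and nothing else — so the group is monophyletic.

Yes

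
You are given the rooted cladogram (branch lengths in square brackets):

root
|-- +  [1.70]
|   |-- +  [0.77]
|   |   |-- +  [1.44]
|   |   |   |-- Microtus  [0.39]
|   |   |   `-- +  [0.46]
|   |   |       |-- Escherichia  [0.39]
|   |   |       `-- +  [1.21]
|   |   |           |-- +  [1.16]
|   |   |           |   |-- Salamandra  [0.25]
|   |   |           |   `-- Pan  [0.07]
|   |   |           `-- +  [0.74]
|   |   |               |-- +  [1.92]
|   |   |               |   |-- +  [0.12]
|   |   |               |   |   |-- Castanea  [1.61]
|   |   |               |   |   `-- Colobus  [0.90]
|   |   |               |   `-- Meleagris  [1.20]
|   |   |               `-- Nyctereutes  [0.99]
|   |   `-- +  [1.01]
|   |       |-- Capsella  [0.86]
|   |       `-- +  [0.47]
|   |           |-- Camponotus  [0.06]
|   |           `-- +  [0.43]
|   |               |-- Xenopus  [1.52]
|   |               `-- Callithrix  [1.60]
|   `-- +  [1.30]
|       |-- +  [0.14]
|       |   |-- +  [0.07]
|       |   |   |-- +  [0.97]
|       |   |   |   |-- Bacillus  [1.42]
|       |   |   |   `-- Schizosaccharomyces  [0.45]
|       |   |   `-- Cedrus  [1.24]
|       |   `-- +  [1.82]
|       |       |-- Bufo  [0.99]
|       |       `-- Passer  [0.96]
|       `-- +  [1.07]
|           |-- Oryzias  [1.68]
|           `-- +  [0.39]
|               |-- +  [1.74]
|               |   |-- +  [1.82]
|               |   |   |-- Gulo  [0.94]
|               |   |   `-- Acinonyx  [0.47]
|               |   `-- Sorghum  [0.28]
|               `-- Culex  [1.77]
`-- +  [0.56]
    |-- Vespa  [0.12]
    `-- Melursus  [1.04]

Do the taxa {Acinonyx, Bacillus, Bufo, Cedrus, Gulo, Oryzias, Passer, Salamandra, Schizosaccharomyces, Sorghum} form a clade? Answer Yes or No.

No

The MRCA of the listed taxa subtends (((Microtus,(Escherichia,((Salamandra,Pan),(((Castanea,Colobus),Meleagris),Nyctereutes)))),(Capsella,(Camponotus,(Xenopus,Callithrix)))),((((Bacillus,Schizosaccharomyces),Cedrus),(Bufo,Passer)),(Oryzias,(((Gulo,Acinonyx),Sorghum),Culex)))).
That clade also contains Callithrix, Camponotus, Capsella, Castanea, Colobus, Culex, Escherichia, Meleagris, Microtus, Nyctereutes, Pan, Xenopus, which are not in the proposed group, so the group is not monophyletic.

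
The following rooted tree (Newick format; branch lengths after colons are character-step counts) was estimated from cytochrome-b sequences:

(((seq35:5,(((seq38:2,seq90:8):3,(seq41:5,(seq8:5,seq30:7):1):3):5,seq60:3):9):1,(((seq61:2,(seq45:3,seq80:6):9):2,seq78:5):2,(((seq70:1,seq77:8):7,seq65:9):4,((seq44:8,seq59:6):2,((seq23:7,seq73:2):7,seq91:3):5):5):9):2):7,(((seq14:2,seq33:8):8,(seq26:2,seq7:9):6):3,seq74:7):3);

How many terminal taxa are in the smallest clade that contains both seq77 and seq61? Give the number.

The MRCA of seq77 and seq61 is the node subtending (((seq61,(seq45,seq80)),seq78),(((seq70,seq77),seq65),((seq44,seq59),((seq23,seq73),seq91)))).
That clade contains 12 terminal taxa: seq23, seq44, seq45, seq59, seq61, seq65, seq70, seq73, seq77, seq78, seq80, seq91.

12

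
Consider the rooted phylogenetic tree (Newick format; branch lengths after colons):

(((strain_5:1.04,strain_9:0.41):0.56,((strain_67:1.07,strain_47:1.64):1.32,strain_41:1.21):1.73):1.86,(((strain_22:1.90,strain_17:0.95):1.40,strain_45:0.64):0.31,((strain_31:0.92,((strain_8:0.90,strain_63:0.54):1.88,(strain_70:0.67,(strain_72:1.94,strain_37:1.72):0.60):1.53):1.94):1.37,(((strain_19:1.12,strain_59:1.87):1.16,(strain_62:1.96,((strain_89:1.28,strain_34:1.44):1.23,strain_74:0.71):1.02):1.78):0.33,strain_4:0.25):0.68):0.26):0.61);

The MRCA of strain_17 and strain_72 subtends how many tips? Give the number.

The MRCA of strain_17 and strain_72 is the node subtending (((strain_22,strain_17),strain_45),((strain_31,((strain_8,strain_63),(strain_70,(strain_72,strain_37)))),(((strain_19,strain_59),(strain_62,((strain_89,strain_34),strain_74))),strain_4))).
That clade contains 16 terminal taxa: strain_17, strain_19, strain_22, strain_31, strain_34, strain_37, strain_4, strain_45, strain_59, strain_62, strain_63, strain_70, strain_72, strain_74, strain_8, strain_89.

16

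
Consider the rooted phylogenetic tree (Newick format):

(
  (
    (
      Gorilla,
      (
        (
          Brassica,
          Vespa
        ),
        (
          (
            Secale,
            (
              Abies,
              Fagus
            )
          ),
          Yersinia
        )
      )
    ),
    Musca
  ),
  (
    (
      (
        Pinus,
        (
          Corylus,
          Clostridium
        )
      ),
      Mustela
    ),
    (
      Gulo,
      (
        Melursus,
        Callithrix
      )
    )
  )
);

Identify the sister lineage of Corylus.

Corylus attaches to the tree at the node subtending (Corylus,Clostridium).
The other lineage descending from that same node — the sister group — is the single tip Clostridium.

Clostridium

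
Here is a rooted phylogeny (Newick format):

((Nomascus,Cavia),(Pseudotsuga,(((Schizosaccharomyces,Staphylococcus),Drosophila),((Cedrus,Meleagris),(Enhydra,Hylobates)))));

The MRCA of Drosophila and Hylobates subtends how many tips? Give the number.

The MRCA of Drosophila and Hylobates is the node subtending (((Schizosaccharomyces,Staphylococcus),Drosophila),((Cedrus,Meleagris),(Enhydra,Hylobates))).
That clade contains 7 terminal taxa: Cedrus, Drosophila, Enhydra, Hylobates, Meleagris, Schizosaccharomyces, Staphylococcus.

7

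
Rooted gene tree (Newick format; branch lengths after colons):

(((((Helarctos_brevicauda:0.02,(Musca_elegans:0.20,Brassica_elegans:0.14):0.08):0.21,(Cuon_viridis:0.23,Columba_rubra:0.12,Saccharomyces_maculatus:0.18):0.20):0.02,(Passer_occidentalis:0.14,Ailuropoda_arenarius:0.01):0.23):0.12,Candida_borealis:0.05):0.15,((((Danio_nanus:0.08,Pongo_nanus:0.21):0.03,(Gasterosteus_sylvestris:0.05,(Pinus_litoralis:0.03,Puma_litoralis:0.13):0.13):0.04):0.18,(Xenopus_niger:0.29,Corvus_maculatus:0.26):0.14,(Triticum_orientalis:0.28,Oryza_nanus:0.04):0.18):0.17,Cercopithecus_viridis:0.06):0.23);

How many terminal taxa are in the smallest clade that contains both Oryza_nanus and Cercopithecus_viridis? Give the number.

The MRCA of Oryza_nanus and Cercopithecus_viridis is the node subtending ((((Danio_nanus,Pongo_nanus),(Gasterosteus_sylvestris,(Pinus_litoralis,Puma_litoralis))),(Xenopus_niger,Corvus_maculatus),(Triticum_orientalis,Oryza_nanus)),Cercopithecus_viridis).
That clade contains 10 terminal taxa: Cercopithecus_viridis, Corvus_maculatus, Danio_nanus, Gasterosteus_sylvestris, Oryza_nanus, Pinus_litoralis, Pongo_nanus, Puma_litoralis, Triticum_orientalis, Xenopus_niger.

10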